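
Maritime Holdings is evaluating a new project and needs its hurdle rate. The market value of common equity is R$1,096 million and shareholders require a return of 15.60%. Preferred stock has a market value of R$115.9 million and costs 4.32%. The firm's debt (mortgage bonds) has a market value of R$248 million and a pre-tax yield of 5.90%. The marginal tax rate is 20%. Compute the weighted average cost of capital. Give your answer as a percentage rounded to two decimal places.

Total capital V = 1096 + 115.9 + 248 = 1459.9.
Equity: weight = 1096/1459.9 = 0.7507; cost = 15.6%.
Preferred: weight = 115.9/1459.9 = 0.0794; cost = 4.32%.
Mortgage bonds: weight = 248/1459.9 = 0.1699; after-tax cost = 5.9% × (1 − 20%) = 4.7200%.
WACC = 0.7507 × 15.6000% + 0.0794 × 4.3200% + 0.1699 × 4.7200% = 12.8563%.

12.86%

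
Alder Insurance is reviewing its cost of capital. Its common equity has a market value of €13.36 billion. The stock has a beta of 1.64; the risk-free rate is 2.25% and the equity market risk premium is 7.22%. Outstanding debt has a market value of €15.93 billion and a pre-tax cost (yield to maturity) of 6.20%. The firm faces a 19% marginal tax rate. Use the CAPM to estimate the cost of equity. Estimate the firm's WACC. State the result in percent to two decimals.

Cost of equity via CAPM: Re = 2.25% + 1.64 × 7.22% = 14.0908%.
Total capital V = 13.36 + 15.93 = 29.29.
Equity: weight = 13.36/29.29 = 0.4561; cost = 14.0908%.
Debt: weight = 15.93/29.29 = 0.5439; after-tax cost = 6.2% × (1 − 19%) = 5.0220%.
WACC = 0.4561 × 14.0908% + 0.5439 × 5.0220% = 9.1585%.

9.16%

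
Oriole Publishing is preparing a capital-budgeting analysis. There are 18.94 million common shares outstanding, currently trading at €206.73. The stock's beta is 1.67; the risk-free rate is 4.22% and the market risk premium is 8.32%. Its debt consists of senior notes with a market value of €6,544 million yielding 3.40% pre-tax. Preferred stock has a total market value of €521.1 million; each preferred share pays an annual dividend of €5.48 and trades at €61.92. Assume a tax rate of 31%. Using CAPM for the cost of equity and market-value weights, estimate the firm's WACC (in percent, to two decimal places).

8.28%

Cost of equity via CAPM: Re = 4.22% + 1.67 × 8.32% = 18.1144%.
Cost of preferred: Rp = 5.48 / 61.92 = 8.8501%.
Market value of equity E = 206.73 × 18.94m = 3915.4662m.
Total capital V = 3915.4662 + 521.1 + 6544 = 10980.5662.
Equity: weight = 3915.4662/10980.5662 = 0.3566; cost = 18.1144%.
Preferred: weight = 521.1/10980.5662 = 0.0475; cost = 8.8501%.
Senior notes: weight = 6544/10980.5662 = 0.5960; after-tax cost = 3.4% × (1 − 31%) = 2.3460%.
WACC = 0.3566 × 18.1144% + 0.0475 × 8.8501% + 0.5960 × 2.3460% = 8.2774%.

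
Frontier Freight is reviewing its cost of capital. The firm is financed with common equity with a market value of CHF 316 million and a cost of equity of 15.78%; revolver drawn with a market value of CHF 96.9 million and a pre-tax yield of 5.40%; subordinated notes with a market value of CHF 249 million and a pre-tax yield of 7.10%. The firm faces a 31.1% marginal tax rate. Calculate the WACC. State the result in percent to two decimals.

Total capital V = 316 + 96.9 + 249 = 661.9.
Equity: weight = 316/661.9 = 0.4774; cost = 15.78%.
Revolver drawn: weight = 96.9/661.9 = 0.1464; after-tax cost = 5.4% × (1 − 31.1%) = 3.7206%.
Subordinated notes: weight = 249/661.9 = 0.3762; after-tax cost = 7.1% × (1 − 31.1%) = 4.8919%.
WACC = 0.4774 × 15.7800% + 0.1464 × 3.7206% + 0.3762 × 4.8919% = 9.9186%.

9.92%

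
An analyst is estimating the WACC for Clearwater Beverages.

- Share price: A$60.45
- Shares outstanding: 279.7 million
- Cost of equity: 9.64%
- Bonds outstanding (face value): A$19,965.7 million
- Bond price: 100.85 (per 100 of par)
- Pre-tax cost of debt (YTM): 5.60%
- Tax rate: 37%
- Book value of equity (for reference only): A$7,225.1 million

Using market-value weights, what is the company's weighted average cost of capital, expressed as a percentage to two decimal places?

Market value of equity E = 60.45 × 279.7m = 16907.865m. Market value of debt D = 19965.7m × 100.85/100 = 20135.40845m.
Total capital V = 16907.865 + 20135.40845 = 37043.27345.
Equity: weight = 16907.865/37043.27345 = 0.4564; cost = 9.64%.
Bonds outstanding: weight = 20135.40845/37043.27345 = 0.5436; after-tax cost = 5.6% × (1 − 37%) = 3.5280%.
WACC = 0.4564 × 9.6400% + 0.5436 × 3.5280% = 6.3177%.

6.32%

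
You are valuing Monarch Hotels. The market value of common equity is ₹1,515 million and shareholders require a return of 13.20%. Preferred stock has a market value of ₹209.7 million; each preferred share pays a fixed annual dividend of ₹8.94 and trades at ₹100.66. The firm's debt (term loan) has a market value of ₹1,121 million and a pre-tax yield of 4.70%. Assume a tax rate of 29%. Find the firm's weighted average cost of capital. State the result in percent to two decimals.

Cost of preferred: Rp = 8.94 / 100.66 = 8.8814%.
Total capital V = 1515 + 209.7 + 1121 = 2845.7.
Equity: weight = 1515/2845.7 = 0.5324; cost = 13.2%.
Preferred: weight = 209.7/2845.7 = 0.0737; cost = 8.8814%.
Term loan: weight = 1121/2845.7 = 0.3939; after-tax cost = 4.7% × (1 − 29%) = 3.3370%.
WACC = 0.5324 × 13.2000% + 0.0737 × 8.8814% + 0.3939 × 3.3370% = 8.9965%.

9.00%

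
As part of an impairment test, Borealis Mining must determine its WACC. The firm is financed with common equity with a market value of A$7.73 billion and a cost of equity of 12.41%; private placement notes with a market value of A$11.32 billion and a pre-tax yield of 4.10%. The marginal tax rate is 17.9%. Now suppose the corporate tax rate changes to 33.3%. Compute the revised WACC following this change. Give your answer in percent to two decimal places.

6.66%

After the change:
Total capital V = 7.73 + 11.32 = 19.05.
Equity: weight = 7.73/19.05 = 0.4058; cost = 12.41%.
Private placement notes: weight = 11.32/19.05 = 0.5942; after-tax cost = 4.1% × (1 − 33.3%) = 2.7347%.
WACC = 0.4058 × 12.4100% + 0.5942 × 2.7347% = 6.6607%.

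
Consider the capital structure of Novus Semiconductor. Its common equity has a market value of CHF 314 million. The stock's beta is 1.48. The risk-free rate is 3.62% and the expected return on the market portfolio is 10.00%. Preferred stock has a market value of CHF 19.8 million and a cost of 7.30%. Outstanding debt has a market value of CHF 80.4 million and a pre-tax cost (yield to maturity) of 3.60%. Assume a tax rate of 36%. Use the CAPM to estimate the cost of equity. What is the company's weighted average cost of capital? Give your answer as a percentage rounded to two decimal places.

10.70%

Market risk premium = 10.0% − 3.62% = 6.38%.
Cost of equity via CAPM: Re = 3.62% + 1.48 × 6.38% = 13.0624%.
Total capital V = 314 + 19.8 + 80.4 = 414.2.
Equity: weight = 314/414.2 = 0.7581; cost = 13.0624%.
Preferred: weight = 19.8/414.2 = 0.0478; cost = 7.3%.
Debt: weight = 80.4/414.2 = 0.1941; after-tax cost = 3.6% × (1 − 36%) = 2.3040%.
WACC = 0.7581 × 13.0624% + 0.0478 × 7.3000% + 0.1941 × 2.3040% = 10.6986%.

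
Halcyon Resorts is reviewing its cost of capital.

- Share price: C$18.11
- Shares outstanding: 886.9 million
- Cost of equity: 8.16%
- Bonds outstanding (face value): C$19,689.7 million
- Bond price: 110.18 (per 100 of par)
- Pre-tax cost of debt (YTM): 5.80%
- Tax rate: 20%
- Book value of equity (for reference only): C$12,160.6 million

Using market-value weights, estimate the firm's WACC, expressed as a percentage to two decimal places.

6.14%

Market value of equity E = 18.11 × 886.9m = 16061.759m. Market value of debt D = 19689.7m × 110.18/100 = 21694.11146m.
Total capital V = 16061.759 + 21694.11146 = 37755.87046.
Equity: weight = 16061.759/37755.87046 = 0.4254; cost = 8.16%.
Bonds outstanding: weight = 21694.11146/37755.87046 = 0.5746; after-tax cost = 5.8% × (1 − 20%) = 4.6400%.
WACC = 0.4254 × 8.1600% + 0.5746 × 4.6400% = 6.1374%.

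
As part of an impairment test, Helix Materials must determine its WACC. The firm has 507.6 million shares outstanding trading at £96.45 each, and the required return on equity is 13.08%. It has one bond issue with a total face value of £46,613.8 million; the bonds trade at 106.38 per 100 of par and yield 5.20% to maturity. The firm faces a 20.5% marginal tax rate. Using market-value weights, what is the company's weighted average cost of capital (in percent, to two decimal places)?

8.58%

Market value of equity E = 96.45 × 507.6m = 48958.02m. Market value of debt D = 46613.8m × 106.38/100 = 49587.76044m.
Total capital V = 48958.02 + 49587.76044 = 98545.78044.
Equity: weight = 48958.02/98545.78044 = 0.4968; cost = 13.08%.
Bonds outstanding: weight = 49587.76044/98545.78044 = 0.5032; after-tax cost = 5.2% × (1 − 20.5%) = 4.1340%.
WACC = 0.4968 × 13.0800% + 0.5032 × 4.1340% = 8.5784%.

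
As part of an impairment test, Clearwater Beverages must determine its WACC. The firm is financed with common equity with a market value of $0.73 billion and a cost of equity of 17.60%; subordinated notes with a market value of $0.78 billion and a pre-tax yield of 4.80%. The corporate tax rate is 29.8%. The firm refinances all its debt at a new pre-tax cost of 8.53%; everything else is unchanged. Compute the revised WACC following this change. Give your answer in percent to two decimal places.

After the change:
Total capital V = 0.73 + 0.78 = 1.51.
Equity: weight = 0.73/1.51 = 0.4834; cost = 17.6%.
Subordinated notes: weight = 0.78/1.51 = 0.5166; after-tax cost = 8.53% × (1 − 29.8%) = 5.9881%.
WACC = 0.4834 × 17.6000% + 0.5166 × 5.9881% = 11.6018%.

11.60%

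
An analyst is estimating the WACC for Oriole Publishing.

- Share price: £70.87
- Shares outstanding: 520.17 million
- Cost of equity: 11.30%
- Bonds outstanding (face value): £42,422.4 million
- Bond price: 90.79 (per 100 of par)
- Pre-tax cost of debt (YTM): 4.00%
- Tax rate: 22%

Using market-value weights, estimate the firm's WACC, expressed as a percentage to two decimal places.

Market value of equity E = 70.87 × 520.17m = 36864.4479m. Market value of debt D = 42422.4m × 90.79/100 = 38515.29696m.
Total capital V = 36864.4479 + 38515.29696 = 75379.74486.
Equity: weight = 36864.4479/75379.74486 = 0.4890; cost = 11.3%.
Bonds outstanding: weight = 38515.29696/75379.74486 = 0.5110; after-tax cost = 4% × (1 − 22%) = 3.1200%.
WACC = 0.4890 × 11.3000% + 0.5110 × 3.1200% = 7.1204%.

7.12%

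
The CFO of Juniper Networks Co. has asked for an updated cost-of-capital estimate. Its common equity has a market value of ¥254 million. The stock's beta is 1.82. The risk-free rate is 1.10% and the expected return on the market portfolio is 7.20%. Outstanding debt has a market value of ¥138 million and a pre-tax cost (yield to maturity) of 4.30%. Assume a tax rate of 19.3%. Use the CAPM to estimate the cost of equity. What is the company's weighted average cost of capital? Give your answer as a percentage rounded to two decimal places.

9.13%

Market risk premium = 7.2% − 1.1% = 6.1%.
Cost of equity via CAPM: Re = 1.1% + 1.82 × 6.1% = 12.2020%.
Total capital V = 254 + 138 = 392.
Equity: weight = 254/392 = 0.6480; cost = 12.202%.
Debt: weight = 138/392 = 0.3520; after-tax cost = 4.3% × (1 − 19.3%) = 3.4701%.
WACC = 0.6480 × 12.2020% + 0.3520 × 3.4701% = 9.1280%.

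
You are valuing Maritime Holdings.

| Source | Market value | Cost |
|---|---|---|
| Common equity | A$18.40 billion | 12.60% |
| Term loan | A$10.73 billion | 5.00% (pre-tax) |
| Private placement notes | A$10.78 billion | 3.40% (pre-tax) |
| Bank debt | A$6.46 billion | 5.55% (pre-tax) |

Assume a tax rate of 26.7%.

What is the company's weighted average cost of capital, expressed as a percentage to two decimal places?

Total capital V = 18.4 + 10.73 + 10.78 + 6.46 = 46.37.
Equity: weight = 18.4/46.37 = 0.3968; cost = 12.6%.
Term loan: weight = 10.73/46.37 = 0.2314; after-tax cost = 5% × (1 − 26.7%) = 3.6650%.
Private placement notes: weight = 10.78/46.37 = 0.2325; after-tax cost = 3.4% × (1 − 26.7%) = 2.4922%.
Bank debt: weight = 6.46/46.37 = 0.1393; after-tax cost = 5.55% × (1 − 26.7%) = 4.0682%.
WACC = 0.3968 × 12.6000% + 0.2314 × 3.6650% + 0.2325 × 2.4922% + 0.1393 × 4.0682% = 6.9940%.

6.99%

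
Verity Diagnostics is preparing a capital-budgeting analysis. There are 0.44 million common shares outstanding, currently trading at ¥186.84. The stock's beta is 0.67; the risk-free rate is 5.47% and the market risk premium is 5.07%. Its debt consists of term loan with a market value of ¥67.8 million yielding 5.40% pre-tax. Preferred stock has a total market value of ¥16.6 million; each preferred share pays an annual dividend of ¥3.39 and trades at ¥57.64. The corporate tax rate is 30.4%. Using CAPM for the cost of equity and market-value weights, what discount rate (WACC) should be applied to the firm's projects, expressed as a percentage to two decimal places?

Cost of equity via CAPM: Re = 5.47% + 0.67 × 5.07% = 8.8669%.
Cost of preferred: Rp = 3.39 / 57.64 = 5.8813%.
Market value of equity E = 186.84 × 0.44m = 82.2096m.
Total capital V = 82.2096 + 16.6 + 67.8 = 166.6096.
Equity: weight = 82.2096/166.6096 = 0.4934; cost = 8.8669%.
Preferred: weight = 16.6/166.6096 = 0.0996; cost = 5.8813%.
Term loan: weight = 67.8/166.6096 = 0.4069; after-tax cost = 5.4% × (1 − 30.4%) = 3.7584%.
WACC = 0.4934 × 8.8669% + 0.0996 × 5.8813% + 0.4069 × 3.7584% = 6.4906%.

6.49%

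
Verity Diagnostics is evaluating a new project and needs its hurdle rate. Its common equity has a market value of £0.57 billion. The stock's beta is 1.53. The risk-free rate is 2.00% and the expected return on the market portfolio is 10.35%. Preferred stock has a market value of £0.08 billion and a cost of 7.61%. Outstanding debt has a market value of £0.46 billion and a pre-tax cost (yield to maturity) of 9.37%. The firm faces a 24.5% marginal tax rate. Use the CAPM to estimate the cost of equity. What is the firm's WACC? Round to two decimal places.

11.07%

Market risk premium = 10.35% − 2.0% = 8.35%.
Cost of equity via CAPM: Re = 2.0% + 1.53 × 8.35% = 14.7755%.
Total capital V = 0.57 + 0.08 + 0.46 = 1.11.
Equity: weight = 0.57/1.11 = 0.5135; cost = 14.7755%.
Preferred: weight = 0.08/1.11 = 0.0721; cost = 7.61%.
Debt: weight = 0.46/1.11 = 0.4144; after-tax cost = 9.37% × (1 − 24.5%) = 7.0743%.
WACC = 0.5135 × 14.7755% + 0.0721 × 7.6100% + 0.4144 × 7.0743% = 11.0676%.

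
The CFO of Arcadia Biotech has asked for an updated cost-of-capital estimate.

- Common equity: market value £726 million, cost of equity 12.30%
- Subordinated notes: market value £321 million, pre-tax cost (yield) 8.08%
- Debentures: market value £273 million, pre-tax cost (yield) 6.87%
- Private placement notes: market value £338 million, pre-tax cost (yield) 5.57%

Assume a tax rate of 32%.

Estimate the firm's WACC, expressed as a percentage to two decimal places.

Total capital V = 726 + 321 + 273 + 338 = 1658.
Equity: weight = 726/1658 = 0.4379; cost = 12.3%.
Subordinated notes: weight = 321/1658 = 0.1936; after-tax cost = 8.08% × (1 − 32%) = 5.4944%.
Debentures: weight = 273/1658 = 0.1647; after-tax cost = 6.87% × (1 − 32%) = 4.6716%.
Private placement notes: weight = 338/1658 = 0.2039; after-tax cost = 5.57% × (1 − 32%) = 3.7876%.
WACC = 0.4379 × 12.3000% + 0.1936 × 5.4944% + 0.1647 × 4.6716% + 0.2039 × 3.7876% = 7.9910%.

7.99%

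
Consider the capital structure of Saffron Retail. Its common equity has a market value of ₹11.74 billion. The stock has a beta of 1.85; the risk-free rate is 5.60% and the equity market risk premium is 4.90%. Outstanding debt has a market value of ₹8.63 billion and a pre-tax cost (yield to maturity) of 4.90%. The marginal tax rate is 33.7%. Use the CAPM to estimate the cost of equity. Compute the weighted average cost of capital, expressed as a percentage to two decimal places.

9.83%

Cost of equity via CAPM: Re = 5.6% + 1.85 × 4.9% = 14.6650%.
Total capital V = 11.74 + 8.63 = 20.37.
Equity: weight = 11.74/20.37 = 0.5763; cost = 14.665%.
Debt: weight = 8.63/20.37 = 0.4237; after-tax cost = 4.9% × (1 − 33.7%) = 3.2487%.
WACC = 0.5763 × 14.6650% + 0.4237 × 3.2487% = 9.8283%.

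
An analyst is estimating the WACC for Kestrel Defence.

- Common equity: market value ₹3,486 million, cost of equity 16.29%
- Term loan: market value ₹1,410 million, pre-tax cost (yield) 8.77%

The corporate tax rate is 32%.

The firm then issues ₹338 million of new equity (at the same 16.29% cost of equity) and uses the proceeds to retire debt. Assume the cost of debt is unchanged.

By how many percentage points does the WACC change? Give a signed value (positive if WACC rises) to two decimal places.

+0.71 pp

Current WACC:
Total capital V = 3486 + 1410 = 4896.
Equity: weight = 3486/4896 = 0.7120; cost = 16.29%.
Term loan: weight = 1410/4896 = 0.2880; after-tax cost = 8.77% × (1 − 32%) = 5.9636%.
WACC = 0.7120 × 16.2900% + 0.2880 × 5.9636% = 13.3161%.
After the change:
Total capital V = 3824 + 1072 = 4896.
Equity: weight = 3824/4896 = 0.7810; cost = 16.29%.
Term loan: weight = 1072/4896 = 0.2190; after-tax cost = 8.77% × (1 − 32%) = 5.9636%.
WACC = 0.7810 × 16.2900% + 0.2190 × 5.9636% = 14.0290%.
Change in WACC = 14.0290% − 13.3161% = 0.7129 pp.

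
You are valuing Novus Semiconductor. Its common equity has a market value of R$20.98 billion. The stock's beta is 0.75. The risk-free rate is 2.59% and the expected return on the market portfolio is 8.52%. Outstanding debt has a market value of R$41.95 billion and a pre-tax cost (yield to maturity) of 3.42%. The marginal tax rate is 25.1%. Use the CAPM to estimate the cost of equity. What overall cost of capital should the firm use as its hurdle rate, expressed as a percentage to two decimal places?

Market risk premium = 8.52% − 2.59% = 5.93%.
Cost of equity via CAPM: Re = 2.59% + 0.75 × 5.93% = 7.0375%.
Total capital V = 20.98 + 41.95 = 62.93.
Equity: weight = 20.98/62.93 = 0.3334; cost = 7.0375%.
Debt: weight = 41.95/62.93 = 0.6666; after-tax cost = 3.42% × (1 − 25.1%) = 2.5616%.
WACC = 0.3334 × 7.0375% + 0.6666 × 2.5616% = 4.0538%.

4.05%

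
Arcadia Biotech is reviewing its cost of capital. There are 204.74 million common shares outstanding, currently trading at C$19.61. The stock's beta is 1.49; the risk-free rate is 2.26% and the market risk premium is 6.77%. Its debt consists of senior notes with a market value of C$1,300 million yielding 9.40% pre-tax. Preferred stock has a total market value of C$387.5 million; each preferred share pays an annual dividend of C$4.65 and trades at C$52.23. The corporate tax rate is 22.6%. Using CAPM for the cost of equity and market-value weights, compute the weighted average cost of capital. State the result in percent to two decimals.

10.96%

Cost of equity via CAPM: Re = 2.26% + 1.49 × 6.77% = 12.3473%.
Cost of preferred: Rp = 4.65 / 52.23 = 8.9029%.
Market value of equity E = 19.61 × 204.74m = 4014.9514m.
Total capital V = 4014.9514 + 387.5 + 1300 = 5702.4514.
Equity: weight = 4014.9514/5702.4514 = 0.7041; cost = 12.3473%.
Preferred: weight = 387.5/5702.4514 = 0.0680; cost = 8.9029%.
Senior notes: weight = 1300/5702.4514 = 0.2280; after-tax cost = 9.4% × (1 − 22.6%) = 7.2756%.
WACC = 0.7041 × 12.3473% + 0.0680 × 8.9029% + 0.2280 × 7.2756% = 10.9570%.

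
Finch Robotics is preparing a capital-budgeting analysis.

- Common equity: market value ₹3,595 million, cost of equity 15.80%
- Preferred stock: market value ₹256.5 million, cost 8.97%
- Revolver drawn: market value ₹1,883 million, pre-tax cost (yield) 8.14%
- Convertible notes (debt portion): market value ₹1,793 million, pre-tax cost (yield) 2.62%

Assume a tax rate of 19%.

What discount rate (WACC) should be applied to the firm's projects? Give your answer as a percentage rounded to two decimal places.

Total capital V = 3595 + 256.5 + 1883 + 1793 = 7527.5.
Equity: weight = 3595/7527.5 = 0.4776; cost = 15.8%.
Preferred: weight = 256.5/7527.5 = 0.0341; cost = 8.97%.
Revolver drawn: weight = 1883/7527.5 = 0.2501; after-tax cost = 8.14% × (1 − 19%) = 6.5934%.
Convertible notes (debt portion): weight = 1793/7527.5 = 0.2382; after-tax cost = 2.62% × (1 − 19%) = 2.1222%.
WACC = 0.4776 × 15.8000% + 0.0341 × 8.9700% + 0.2501 × 6.5934% + 0.2382 × 2.1222% = 10.0063%.

10.01%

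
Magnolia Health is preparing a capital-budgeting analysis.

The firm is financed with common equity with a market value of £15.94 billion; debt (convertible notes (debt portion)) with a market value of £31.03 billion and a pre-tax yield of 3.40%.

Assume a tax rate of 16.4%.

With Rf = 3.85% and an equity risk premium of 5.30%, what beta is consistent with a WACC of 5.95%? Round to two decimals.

1.54

Total capital V = 15.94 + 31.03 = 46.97.
Equity weight = 15.94/46.97 = 0.3394.
Convertible notes (debt portion) weight = 31.03/46.97 = 0.6606.
Debt contribution = 0.6606 × 3.4% × (1 − 16.4%) = 1.8778%.
Required equity contribution = 5.95% − 1.8778% = 4.0722%  ⇒  Re = 11.9995%.
CAPM: 11.9995% = 3.85% + β × 5.3%  ⇒  β = 1.5376.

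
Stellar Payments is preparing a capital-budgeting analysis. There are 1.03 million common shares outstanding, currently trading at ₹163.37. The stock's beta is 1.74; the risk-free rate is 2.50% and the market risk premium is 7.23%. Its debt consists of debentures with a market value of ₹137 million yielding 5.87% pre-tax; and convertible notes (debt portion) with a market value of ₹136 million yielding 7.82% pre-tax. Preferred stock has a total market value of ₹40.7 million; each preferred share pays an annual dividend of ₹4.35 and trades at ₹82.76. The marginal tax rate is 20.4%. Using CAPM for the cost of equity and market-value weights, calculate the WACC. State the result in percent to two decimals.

8.79%

Cost of equity via CAPM: Re = 2.5% + 1.74 × 7.23% = 15.0802%.
Cost of preferred: Rp = 4.35 / 82.76 = 5.2562%.
Market value of equity E = 163.37 × 1.03m = 168.2711m.
Total capital V = 168.2711 + 40.7 + 137 + 136 = 481.9711.
Equity: weight = 168.2711/481.9711 = 0.3491; cost = 15.0802%.
Preferred: weight = 40.7/481.9711 = 0.0844; cost = 5.2562%.
Debentures: weight = 137/481.9711 = 0.2842; after-tax cost = 5.87% × (1 − 20.4%) = 4.6725%.
Convertible notes (debt portion): weight = 136/481.9711 = 0.2822; after-tax cost = 7.82% × (1 − 20.4%) = 6.2247%.
WACC = 0.3491 × 15.0802% + 0.0844 × 5.2562% + 0.2842 × 4.6725% + 0.2822 × 6.2247% = 8.7934%.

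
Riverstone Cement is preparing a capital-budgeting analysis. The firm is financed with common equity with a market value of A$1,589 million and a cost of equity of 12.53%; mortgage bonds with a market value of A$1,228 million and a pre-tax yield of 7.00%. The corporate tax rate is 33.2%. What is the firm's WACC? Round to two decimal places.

Total capital V = 1589 + 1228 = 2817.
Equity: weight = 1589/2817 = 0.5641; cost = 12.53%.
Mortgage bonds: weight = 1228/2817 = 0.4359; after-tax cost = 7% × (1 − 33.2%) = 4.6760%.
WACC = 0.5641 × 12.5300% + 0.4359 × 4.6760% = 9.1062%.

9.11%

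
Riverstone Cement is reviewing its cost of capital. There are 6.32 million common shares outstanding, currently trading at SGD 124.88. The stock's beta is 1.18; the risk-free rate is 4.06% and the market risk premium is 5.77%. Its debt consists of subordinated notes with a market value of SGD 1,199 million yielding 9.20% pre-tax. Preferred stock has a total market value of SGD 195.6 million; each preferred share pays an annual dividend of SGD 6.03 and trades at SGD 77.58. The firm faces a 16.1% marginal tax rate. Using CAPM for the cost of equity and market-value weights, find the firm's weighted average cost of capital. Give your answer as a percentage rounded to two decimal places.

Cost of equity via CAPM: Re = 4.06% + 1.18 × 5.77% = 10.8686%.
Cost of preferred: Rp = 6.03 / 77.58 = 7.7726%.
Market value of equity E = 124.88 × 6.32m = 789.2416m.
Total capital V = 789.2416 + 195.6 + 1199 = 2183.8416.
Equity: weight = 789.2416/2183.8416 = 0.3614; cost = 10.8686%.
Preferred: weight = 195.6/2183.8416 = 0.0896; cost = 7.7726%.
Subordinated notes: weight = 1199/2183.8416 = 0.5490; after-tax cost = 9.2% × (1 − 16.1%) = 7.7188%.
WACC = 0.3614 × 10.8686% + 0.0896 × 7.7726% + 0.5490 × 7.7188% = 8.8620%.

8.86%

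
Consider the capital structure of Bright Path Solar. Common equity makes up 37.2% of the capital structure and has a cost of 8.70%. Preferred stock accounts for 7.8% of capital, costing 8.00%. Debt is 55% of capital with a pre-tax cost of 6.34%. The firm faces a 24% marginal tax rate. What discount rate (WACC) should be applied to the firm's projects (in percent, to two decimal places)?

After-tax cost of debt = 6.34% × (1 − 24%) = 4.8184%.
WACC = 0.372 × 8.7000% + 0.078 × 8.0000% + 0.550 × 4.8184% = 6.5105%.

6.51%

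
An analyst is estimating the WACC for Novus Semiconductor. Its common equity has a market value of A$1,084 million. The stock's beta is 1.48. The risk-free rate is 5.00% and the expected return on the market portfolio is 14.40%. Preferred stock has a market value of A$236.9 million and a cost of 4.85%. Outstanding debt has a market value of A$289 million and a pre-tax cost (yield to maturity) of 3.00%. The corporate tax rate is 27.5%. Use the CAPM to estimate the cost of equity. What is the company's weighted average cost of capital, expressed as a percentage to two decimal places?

Market risk premium = 14.4% − 5.0% = 9.4%.
Cost of equity via CAPM: Re = 5.0% + 1.48 × 9.4% = 18.9120%.
Total capital V = 1084 + 236.9 + 289 = 1609.9.
Equity: weight = 1084/1609.9 = 0.6733; cost = 18.912%.
Preferred: weight = 236.9/1609.9 = 0.1472; cost = 4.85%.
Debt: weight = 289/1609.9 = 0.1795; after-tax cost = 3% × (1 − 27.5%) = 2.1750%.
WACC = 0.6733 × 18.9120% + 0.1472 × 4.8500% + 0.1795 × 2.1750% = 13.8382%.

13.84%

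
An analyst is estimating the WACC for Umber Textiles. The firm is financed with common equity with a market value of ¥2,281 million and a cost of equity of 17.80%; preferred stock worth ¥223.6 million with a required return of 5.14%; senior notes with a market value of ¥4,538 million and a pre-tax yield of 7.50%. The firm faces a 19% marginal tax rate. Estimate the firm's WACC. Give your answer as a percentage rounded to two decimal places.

9.84%

Total capital V = 2281 + 223.6 + 4538 = 7042.6.
Equity: weight = 2281/7042.6 = 0.3239; cost = 17.8%.
Preferred: weight = 223.6/7042.6 = 0.0317; cost = 5.14%.
Senior notes: weight = 4538/7042.6 = 0.6444; after-tax cost = 7.5% × (1 − 19%) = 6.0750%.
WACC = 0.3239 × 17.8000% + 0.0317 × 5.1400% + 0.6444 × 6.0750% = 9.8429%.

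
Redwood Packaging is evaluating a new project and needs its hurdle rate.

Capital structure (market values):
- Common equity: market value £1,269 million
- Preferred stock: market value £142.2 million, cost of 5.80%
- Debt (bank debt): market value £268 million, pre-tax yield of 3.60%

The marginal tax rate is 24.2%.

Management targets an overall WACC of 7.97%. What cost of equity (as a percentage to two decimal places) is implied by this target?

Total capital V = 1269 + 142.2 + 268 = 1679.2.
Equity weight = 1269/1679.2 = 0.7557.
Preferred weight = 142.2/1679.2 = 0.0847.
Bank debt weight = 268/1679.2 = 0.1596.
Debt contribution = 0.1596 × 3.6% × (1 − 24.2%) = 0.4355%.
Preferred contribution = 0.0847 × 5.8% = 0.4912%.
Required equity contribution = 7.97% − 0.9267% = 7.0433%.
Re = 7.0433% / 0.7557 = 9.3201%.

9.32%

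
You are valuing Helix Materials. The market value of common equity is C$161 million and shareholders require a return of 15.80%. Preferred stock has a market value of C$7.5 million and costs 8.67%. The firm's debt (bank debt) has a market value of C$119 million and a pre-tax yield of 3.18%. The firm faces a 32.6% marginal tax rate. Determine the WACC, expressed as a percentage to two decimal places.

9.96%

Total capital V = 161 + 7.5 + 119 = 287.5.
Equity: weight = 161/287.5 = 0.5600; cost = 15.8%.
Preferred: weight = 7.5/287.5 = 0.0261; cost = 8.67%.
Bank debt: weight = 119/287.5 = 0.4139; after-tax cost = 3.18% × (1 − 32.6%) = 2.1433%.
WACC = 0.5600 × 15.8000% + 0.0261 × 8.6700% + 0.4139 × 2.1433% = 9.9613%.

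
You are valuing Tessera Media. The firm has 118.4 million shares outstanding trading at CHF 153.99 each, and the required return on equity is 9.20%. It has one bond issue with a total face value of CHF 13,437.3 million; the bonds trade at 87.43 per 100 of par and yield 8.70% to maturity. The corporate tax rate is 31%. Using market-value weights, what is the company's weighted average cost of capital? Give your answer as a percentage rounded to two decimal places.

7.95%

Market value of equity E = 153.99 × 118.4m = 18232.416m. Market value of debt D = 13437.3m × 87.43/100 = 11748.23139m.
Total capital V = 18232.416 + 11748.23139 = 29980.64739.
Equity: weight = 18232.416/29980.64739 = 0.6081; cost = 9.2%.
Bonds outstanding: weight = 11748.23139/29980.64739 = 0.3919; after-tax cost = 8.7% × (1 − 31%) = 6.0030%.
WACC = 0.6081 × 9.2000% + 0.3919 × 6.0030% = 7.9472%.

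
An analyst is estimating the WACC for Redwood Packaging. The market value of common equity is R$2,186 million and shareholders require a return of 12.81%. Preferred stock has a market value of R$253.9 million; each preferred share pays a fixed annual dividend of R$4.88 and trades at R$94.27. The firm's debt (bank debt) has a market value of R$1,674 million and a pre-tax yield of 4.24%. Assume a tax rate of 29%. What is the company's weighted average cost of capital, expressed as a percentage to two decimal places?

8.35%

Cost of preferred: Rp = 4.88 / 94.27 = 5.1766%.
Total capital V = 2186 + 253.9 + 1674 = 4113.9.
Equity: weight = 2186/4113.9 = 0.5314; cost = 12.81%.
Preferred: weight = 253.9/4113.9 = 0.0617; cost = 5.1766%.
Bank debt: weight = 1674/4113.9 = 0.4069; after-tax cost = 4.24% × (1 − 29%) = 3.0104%.
WACC = 0.5314 × 12.8100% + 0.0617 × 5.1766% + 0.4069 × 3.0104% = 8.3513%.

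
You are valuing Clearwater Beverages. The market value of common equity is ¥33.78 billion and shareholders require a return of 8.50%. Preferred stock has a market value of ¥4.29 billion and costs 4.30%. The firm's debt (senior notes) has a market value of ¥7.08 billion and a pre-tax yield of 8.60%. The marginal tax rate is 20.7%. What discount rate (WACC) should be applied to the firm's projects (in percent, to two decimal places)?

Total capital V = 33.78 + 4.29 + 7.08 = 45.15.
Equity: weight = 33.78/45.15 = 0.7482; cost = 8.5%.
Preferred: weight = 4.29/45.15 = 0.0950; cost = 4.3%.
Senior notes: weight = 7.08/45.15 = 0.1568; after-tax cost = 8.6% × (1 − 20.7%) = 6.8198%.
WACC = 0.7482 × 8.5000% + 0.0950 × 4.3000% + 0.1568 × 6.8198% = 7.8375%.

7.84%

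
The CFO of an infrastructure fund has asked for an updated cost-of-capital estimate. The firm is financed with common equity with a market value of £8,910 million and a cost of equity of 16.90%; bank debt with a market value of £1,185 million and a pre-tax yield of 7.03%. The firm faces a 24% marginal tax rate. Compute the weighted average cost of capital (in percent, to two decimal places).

15.54%

Total capital V = 8910 + 1185 = 10095.
Equity: weight = 8910/10095 = 0.8826; cost = 16.9%.
Bank debt: weight = 1185/10095 = 0.1174; after-tax cost = 7.03% × (1 − 24%) = 5.3428%.
WACC = 0.8826 × 16.9000% + 0.1174 × 5.3428% = 15.5434%.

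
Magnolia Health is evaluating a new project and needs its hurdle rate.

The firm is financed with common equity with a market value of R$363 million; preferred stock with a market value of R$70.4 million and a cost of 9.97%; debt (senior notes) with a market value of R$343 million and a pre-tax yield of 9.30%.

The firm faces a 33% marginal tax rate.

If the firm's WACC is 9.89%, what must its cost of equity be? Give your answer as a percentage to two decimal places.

13.33%

Total capital V = 363 + 70.4 + 343 = 776.4.
Equity weight = 363/776.4 = 0.4675.
Preferred weight = 70.4/776.4 = 0.0907.
Senior notes weight = 343/776.4 = 0.4418.
Debt contribution = 0.4418 × 9.3% × (1 − 33%) = 2.7527%.
Preferred contribution = 0.0907 × 9.97% = 0.9040%.
Required equity contribution = 9.89% − 3.6568% = 6.2332%.
Re = 6.2332% / 0.4675 = 13.3319%.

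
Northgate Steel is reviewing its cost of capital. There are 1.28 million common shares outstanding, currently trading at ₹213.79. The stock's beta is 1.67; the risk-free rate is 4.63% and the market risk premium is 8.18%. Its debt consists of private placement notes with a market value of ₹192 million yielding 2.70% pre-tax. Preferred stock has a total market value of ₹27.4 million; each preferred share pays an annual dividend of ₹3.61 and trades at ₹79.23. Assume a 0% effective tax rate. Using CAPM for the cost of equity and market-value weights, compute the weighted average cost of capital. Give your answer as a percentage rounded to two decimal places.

Cost of equity via CAPM: Re = 4.63% + 1.67 × 8.18% = 18.2906%.
Cost of preferred: Rp = 3.61 / 79.23 = 4.5564%.
Market value of equity E = 213.79 × 1.28m = 273.6512m.
Total capital V = 273.6512 + 27.4 + 192 = 493.0512.
Equity: weight = 273.6512/493.0512 = 0.5550; cost = 18.2906%.
Preferred: weight = 27.4/493.0512 = 0.0556; cost = 4.5564%.
Private placement notes: weight = 192/493.0512 = 0.3894; after-tax cost = 2.7% × (1 − 0%) = 2.7000%.
WACC = 0.5550 × 18.2906% + 0.0556 × 4.5564% + 0.3894 × 2.7000% = 11.4562%.

11.46%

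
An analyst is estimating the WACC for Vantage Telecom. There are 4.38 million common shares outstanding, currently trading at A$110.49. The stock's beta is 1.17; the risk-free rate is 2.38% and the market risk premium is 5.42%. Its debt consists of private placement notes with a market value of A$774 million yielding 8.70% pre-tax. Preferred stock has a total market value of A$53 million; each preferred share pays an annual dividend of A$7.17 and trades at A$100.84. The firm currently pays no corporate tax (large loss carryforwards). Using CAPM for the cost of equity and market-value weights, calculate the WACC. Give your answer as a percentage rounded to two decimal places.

Cost of equity via CAPM: Re = 2.38% + 1.17 × 5.42% = 8.7214%.
Cost of preferred: Rp = 7.17 / 100.84 = 7.1103%.
Market value of equity E = 110.49 × 4.38m = 483.9462m.
Total capital V = 483.9462 + 53 + 774 = 1310.9462.
Equity: weight = 483.9462/1310.9462 = 0.3692; cost = 8.7214%.
Preferred: weight = 53/1310.9462 = 0.0404; cost = 7.1103%.
Private placement notes: weight = 774/1310.9462 = 0.5904; after-tax cost = 8.7% × (1 − 0%) = 8.7000%.
WACC = 0.3692 × 8.7214% + 0.0404 × 7.1103% + 0.5904 × 8.7000% = 8.6436%.

8.64%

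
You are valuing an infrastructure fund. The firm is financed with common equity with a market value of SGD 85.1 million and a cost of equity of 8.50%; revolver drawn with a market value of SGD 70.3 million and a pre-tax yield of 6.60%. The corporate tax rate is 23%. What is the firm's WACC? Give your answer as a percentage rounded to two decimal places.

6.95%

Total capital V = 85.1 + 70.3 = 155.4.
Equity: weight = 85.1/155.4 = 0.5476; cost = 8.5%.
Revolver drawn: weight = 70.3/155.4 = 0.4524; after-tax cost = 6.6% × (1 − 23%) = 5.0820%.
WACC = 0.5476 × 8.5000% + 0.4524 × 5.0820% = 6.9538%.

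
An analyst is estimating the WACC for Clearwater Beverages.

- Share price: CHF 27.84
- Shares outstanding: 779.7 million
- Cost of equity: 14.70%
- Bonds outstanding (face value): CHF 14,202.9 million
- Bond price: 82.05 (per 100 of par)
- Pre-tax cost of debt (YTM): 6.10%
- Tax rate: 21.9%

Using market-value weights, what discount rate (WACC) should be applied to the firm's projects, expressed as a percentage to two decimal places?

Market value of equity E = 27.84 × 779.7m = 21706.848m. Market value of debt D = 14202.9m × 82.05/100 = 11653.47945m.
Total capital V = 21706.848 + 11653.47945 = 33360.32745.
Equity: weight = 21706.848/33360.32745 = 0.6507; cost = 14.7%.
Bonds outstanding: weight = 11653.47945/33360.32745 = 0.3493; after-tax cost = 6.1% × (1 − 21.9%) = 4.7641%.
WACC = 0.6507 × 14.7000% + 0.3493 × 4.7641% = 11.2292%.

11.23%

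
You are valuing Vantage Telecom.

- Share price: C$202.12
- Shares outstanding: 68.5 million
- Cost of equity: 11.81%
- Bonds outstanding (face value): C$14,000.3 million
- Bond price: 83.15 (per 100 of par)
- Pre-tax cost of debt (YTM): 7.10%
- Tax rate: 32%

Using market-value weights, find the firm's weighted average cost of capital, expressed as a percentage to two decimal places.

Market value of equity E = 202.12 × 68.5m = 13845.22m. Market value of debt D = 14000.3m × 83.15/100 = 11641.24945m.
Total capital V = 13845.22 + 11641.24945 = 25486.46945.
Equity: weight = 13845.22/25486.46945 = 0.5432; cost = 11.81%.
Bonds outstanding: weight = 11641.24945/25486.46945 = 0.4568; after-tax cost = 7.1% × (1 − 32%) = 4.8280%.
WACC = 0.5432 × 11.8100% + 0.4568 × 4.8280% = 8.6209%.

8.62%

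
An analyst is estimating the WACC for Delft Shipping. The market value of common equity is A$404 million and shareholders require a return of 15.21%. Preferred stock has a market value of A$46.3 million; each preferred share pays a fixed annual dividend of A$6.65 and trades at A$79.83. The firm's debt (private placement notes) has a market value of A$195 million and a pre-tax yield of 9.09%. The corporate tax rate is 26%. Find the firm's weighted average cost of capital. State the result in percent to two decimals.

Cost of preferred: Rp = 6.65 / 79.83 = 8.3302%.
Total capital V = 404 + 46.3 + 195 = 645.3.
Equity: weight = 404/645.3 = 0.6261; cost = 15.21%.
Preferred: weight = 46.3/645.3 = 0.0717; cost = 8.3302%.
Private placement notes: weight = 195/645.3 = 0.3022; after-tax cost = 9.09% × (1 − 26%) = 6.7266%.
WACC = 0.6261 × 15.2100% + 0.0717 × 8.3302% + 0.3022 × 6.7266% = 12.1528%.

12.15%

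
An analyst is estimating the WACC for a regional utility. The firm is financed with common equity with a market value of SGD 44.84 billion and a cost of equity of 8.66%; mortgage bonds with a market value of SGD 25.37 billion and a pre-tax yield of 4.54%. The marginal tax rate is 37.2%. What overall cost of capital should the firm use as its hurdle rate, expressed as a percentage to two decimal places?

6.56%

Total capital V = 44.84 + 25.37 = 70.21.
Equity: weight = 44.84/70.21 = 0.6387; cost = 8.66%.
Mortgage bonds: weight = 25.37/70.21 = 0.3613; after-tax cost = 4.54% × (1 − 37.2%) = 2.8511%.
WACC = 0.6387 × 8.6600% + 0.3613 × 2.8511% = 6.5610%.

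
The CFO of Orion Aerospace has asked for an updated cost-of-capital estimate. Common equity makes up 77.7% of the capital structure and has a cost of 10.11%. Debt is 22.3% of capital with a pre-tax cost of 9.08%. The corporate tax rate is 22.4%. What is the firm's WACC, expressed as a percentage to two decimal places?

After-tax cost of debt = 9.08% × (1 − 22.4%) = 7.0461%.
WACC = 0.777 × 10.1100% + 0.223 × 7.0461% = 9.4267%.

9.43%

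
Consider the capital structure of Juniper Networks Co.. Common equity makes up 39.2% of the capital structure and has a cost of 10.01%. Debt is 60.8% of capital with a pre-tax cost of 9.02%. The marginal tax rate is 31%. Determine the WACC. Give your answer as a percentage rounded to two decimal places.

After-tax cost of debt = 9.02% × (1 − 31%) = 6.2238%.
WACC = 0.392 × 10.0100% + 0.608 × 6.2238% = 7.7080%.

7.71%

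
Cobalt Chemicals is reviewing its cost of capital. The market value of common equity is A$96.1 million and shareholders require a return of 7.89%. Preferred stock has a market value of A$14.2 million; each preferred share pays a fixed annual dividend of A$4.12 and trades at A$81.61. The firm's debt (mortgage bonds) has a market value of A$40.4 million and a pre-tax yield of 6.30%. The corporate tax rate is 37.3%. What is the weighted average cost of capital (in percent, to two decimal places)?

6.57%

Cost of preferred: Rp = 4.12 / 81.61 = 5.0484%.
Total capital V = 96.1 + 14.2 + 40.4 = 150.7.
Equity: weight = 96.1/150.7 = 0.6377; cost = 7.89%.
Preferred: weight = 14.2/150.7 = 0.0942; cost = 5.0484%.
Mortgage bonds: weight = 40.4/150.7 = 0.2681; after-tax cost = 6.3% × (1 − 37.3%) = 3.9501%.
WACC = 0.6377 × 7.8900% + 0.0942 × 5.0484% + 0.2681 × 3.9501% = 6.5660%.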